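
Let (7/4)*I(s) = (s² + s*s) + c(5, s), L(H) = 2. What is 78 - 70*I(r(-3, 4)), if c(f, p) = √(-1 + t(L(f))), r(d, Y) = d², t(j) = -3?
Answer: -6402 - 80*I ≈ -6402.0 - 80.0*I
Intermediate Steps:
c(f, p) = 2*I (c(f, p) = √(-1 - 3) = √(-4) = 2*I)
I(s) = 8*I/7 + 8*s²/7 (I(s) = 4*((s² + s*s) + 2*I)/7 = 4*((s² + s²) + 2*I)/7 = 4*(2*s² + 2*I)/7 = 4*(2*I + 2*s²)/7 = 8*I/7 + 8*s²/7)
78 - 70*I(r(-3, 4)) = 78 - 70*(8*I/7 + 8*((-3)²)²/7) = 78 - 70*(8*I/7 + (8/7)*9²) = 78 - 70*(8*I/7 + (8/7)*81) = 78 - 70*(8*I/7 + 648/7) = 78 - 70*(648/7 + 8*I/7) = 78 + (-6480 - 80*I) = -6402 - 80*I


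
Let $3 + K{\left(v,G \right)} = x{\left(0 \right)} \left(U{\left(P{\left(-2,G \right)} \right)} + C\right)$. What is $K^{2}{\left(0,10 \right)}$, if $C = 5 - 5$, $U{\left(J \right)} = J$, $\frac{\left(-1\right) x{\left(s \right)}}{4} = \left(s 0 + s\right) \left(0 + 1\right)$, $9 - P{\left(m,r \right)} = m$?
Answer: $9$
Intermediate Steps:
$P{\left(m,r \right)} = 9 - m$
$x{\left(s \right)} = - 4 s$ ($x{\left(s \right)} = - 4 \left(s 0 + s\right) \left(0 + 1\right) = - 4 \left(0 + s\right) 1 = - 4 s 1 = - 4 s$)
$C = 0$
$K{\left(v,G \right)} = -3$ ($K{\left(v,G \right)} = -3 + \left(-4\right) 0 \left(\left(9 - -2\right) + 0\right) = -3 + 0 \left(\left(9 + 2\right) + 0\right) = -3 + 0 \left(11 + 0\right) = -3 + 0 \cdot 11 = -3 + 0 = -3$)
$K^{2}{\left(0,10 \right)} = \left(-3\right)^{2} = 9$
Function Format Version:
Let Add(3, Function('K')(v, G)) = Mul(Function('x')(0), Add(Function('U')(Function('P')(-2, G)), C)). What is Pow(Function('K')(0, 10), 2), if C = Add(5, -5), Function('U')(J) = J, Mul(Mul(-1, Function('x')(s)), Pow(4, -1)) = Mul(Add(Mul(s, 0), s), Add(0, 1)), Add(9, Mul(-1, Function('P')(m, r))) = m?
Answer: 9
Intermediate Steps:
Function('P')(m, r) = Add(9, Mul(-1, m))
Function('x')(s) = Mul(-4, s) (Function('x')(s) = Mul(-4, Mul(Add(Mul(s, 0), s), Add(0, 1))) = Mul(-4, Mul(Add(0, s), 1)) = Mul(-4, Mul(s, 1)) = Mul(-4, s))
C = 0
Function('K')(v, G) = -3 (Function('K')(v, G) = Add(-3, Mul(Mul(-4, 0), Add(Add(9, Mul(-1, -2)), 0))) = Add(-3, Mul(0, Add(Add(9, 2), 0))) = Add(-3, Mul(0, Add(11, 0))) = Add(-3, Mul(0, 11)) = Add(-3, 0) = -3)
Pow(Function('K')(0, 10), 2) = Pow(-3, 2) = 9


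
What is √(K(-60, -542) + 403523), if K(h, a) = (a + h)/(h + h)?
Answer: √363175215/30 ≈ 635.24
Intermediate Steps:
K(h, a) = (a + h)/(2*h) (K(h, a) = (a + h)/((2*h)) = (a + h)*(1/(2*h)) = (a + h)/(2*h))
√(K(-60, -542) + 403523) = √((½)*(-542 - 60)/(-60) + 403523) = √((½)*(-1/60)*(-602) + 403523) = √(301/60 + 403523) = √(24211681/60) = √363175215/30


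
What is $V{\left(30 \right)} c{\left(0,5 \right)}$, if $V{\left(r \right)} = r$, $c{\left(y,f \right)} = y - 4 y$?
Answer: $0$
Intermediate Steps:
$c{\left(y,f \right)} = - 3 y$
$V{\left(30 \right)} c{\left(0,5 \right)} = 30 \left(\left(-3\right) 0\right) = 30 \cdot 0 = 0$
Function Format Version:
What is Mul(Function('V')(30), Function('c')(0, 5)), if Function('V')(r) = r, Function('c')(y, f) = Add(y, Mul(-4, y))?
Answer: 0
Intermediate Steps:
Function('c')(y, f) = Mul(-3, y)
Mul(Function('V')(30), Function('c')(0, 5)) = Mul(30, Mul(-3, 0)) = Mul(30, 0) = 0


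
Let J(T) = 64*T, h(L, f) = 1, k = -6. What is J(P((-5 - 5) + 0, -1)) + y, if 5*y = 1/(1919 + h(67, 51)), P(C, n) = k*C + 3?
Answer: 38707201/9600 ≈ 4032.0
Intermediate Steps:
P(C, n) = 3 - 6*C (P(C, n) = -6*C + 3 = 3 - 6*C)
y = 1/9600 (y = 1/(5*(1919 + 1)) = (⅕)/1920 = (⅕)*(1/1920) = 1/9600 ≈ 0.00010417)
J(P((-5 - 5) + 0, -1)) + y = 64*(3 - 6*((-5 - 5) + 0)) + 1/9600 = 64*(3 - 6*(-10 + 0)) + 1/9600 = 64*(3 - 6*(-10)) + 1/9600 = 64*(3 + 60) + 1/9600 = 64*63 + 1/9600 = 4032 + 1/9600 = 38707201/9600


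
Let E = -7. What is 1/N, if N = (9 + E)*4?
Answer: ⅛ ≈ 0.12500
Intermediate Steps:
N = 8 (N = (9 - 7)*4 = 2*4 = 8)
1/N = 1/8 = ⅛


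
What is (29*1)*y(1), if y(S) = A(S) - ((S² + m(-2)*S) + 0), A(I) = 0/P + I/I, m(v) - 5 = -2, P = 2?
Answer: -87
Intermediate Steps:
m(v) = 3 (m(v) = 5 - 2 = 3)
A(I) = 1 (A(I) = 0/2 + I/I = 0*(½) + 1 = 0 + 1 = 1)
y(S) = 1 - S² - 3*S (y(S) = 1 - ((S² + 3*S) + 0) = 1 - (S² + 3*S) = 1 + (-S² - 3*S) = 1 - S² - 3*S)
(29*1)*y(1) = (29*1)*(1 - 1*1² - 3*1) = 29*(1 - 1*1 - 3) = 29*(1 - 1 - 3) = 29*(-3) = -87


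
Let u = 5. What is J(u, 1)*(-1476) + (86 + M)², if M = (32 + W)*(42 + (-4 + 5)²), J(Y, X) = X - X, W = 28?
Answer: 7107556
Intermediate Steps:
J(Y, X) = 0
M = 2580 (M = (32 + 28)*(42 + (-4 + 5)²) = 60*(42 + 1²) = 60*(42 + 1) = 60*43 = 2580)
J(u, 1)*(-1476) + (86 + M)² = 0*(-1476) + (86 + 2580)² = 0 + 2666² = 0 + 7107556 = 7107556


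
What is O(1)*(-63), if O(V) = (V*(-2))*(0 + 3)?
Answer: 378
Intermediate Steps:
O(V) = -6*V (O(V) = -2*V*3 = -6*V)
O(1)*(-63) = -6*1*(-63) = -6*(-63) = 378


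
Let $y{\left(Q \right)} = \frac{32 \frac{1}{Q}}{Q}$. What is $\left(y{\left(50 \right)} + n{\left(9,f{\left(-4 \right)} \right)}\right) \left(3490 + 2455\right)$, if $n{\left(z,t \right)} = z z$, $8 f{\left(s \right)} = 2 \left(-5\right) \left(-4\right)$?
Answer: $\frac{60202637}{125} \approx 4.8162 \cdot 10^{5}$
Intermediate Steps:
$f{\left(s \right)} = 5$ ($f{\left(s \right)} = \frac{2 \left(-5\right) \left(-4\right)}{8} = \frac{\left(-10\right) \left(-4\right)}{8} = \frac{1}{8} \cdot 40 = 5$)
$n{\left(z,t \right)} = z^{2}$
$y{\left(Q \right)} = \frac{32}{Q^{2}}$
$\left(y{\left(50 \right)} + n{\left(9,f{\left(-4 \right)} \right)}\right) \left(3490 + 2455\right) = \left(\frac{32}{2500} + 9^{2}\right) \left(3490 + 2455\right) = \left(32 \cdot \frac{1}{2500} + 81\right) 5945 = \left(\frac{8}{625} + 81\right) 5945 = \frac{50633}{625} \cdot 5945 = \frac{60202637}{125}$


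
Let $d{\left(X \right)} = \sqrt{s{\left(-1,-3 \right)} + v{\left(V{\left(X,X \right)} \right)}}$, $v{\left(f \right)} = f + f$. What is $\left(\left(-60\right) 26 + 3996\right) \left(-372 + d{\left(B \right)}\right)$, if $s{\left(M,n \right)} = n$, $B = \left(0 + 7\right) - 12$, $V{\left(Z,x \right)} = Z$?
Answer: $-906192 + 2436 i \sqrt{13} \approx -9.0619 \cdot 10^{5} + 8783.1 i$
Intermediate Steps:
$B = -5$ ($B = 7 - 12 = -5$)
$v{\left(f \right)} = 2 f$
$d{\left(X \right)} = \sqrt{-3 + 2 X}$
$\left(\left(-60\right) 26 + 3996\right) \left(-372 + d{\left(B \right)}\right) = \left(\left(-60\right) 26 + 3996\right) \left(-372 + \sqrt{-3 + 2 \left(-5\right)}\right) = \left(-1560 + 3996\right) \left(-372 + \sqrt{-3 - 10}\right) = 2436 \left(-372 + \sqrt{-13}\right) = 2436 \left(-372 + i \sqrt{13}\right) = -906192 + 2436 i \sqrt{13}$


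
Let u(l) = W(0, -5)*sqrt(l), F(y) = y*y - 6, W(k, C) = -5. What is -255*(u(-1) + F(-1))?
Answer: 1275 + 1275*I ≈ 1275.0 + 1275.0*I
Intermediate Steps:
F(y) = -6 + y**2 (F(y) = y**2 - 6 = -6 + y**2)
u(l) = -5*sqrt(l)
-255*(u(-1) + F(-1)) = -255*(-5*I + (-6 + (-1)**2)) = -255*(-5*I + (-6 + 1)) = -255*(-5*I - 5) = -255*(-5 - 5*I) = 1275 + 1275*I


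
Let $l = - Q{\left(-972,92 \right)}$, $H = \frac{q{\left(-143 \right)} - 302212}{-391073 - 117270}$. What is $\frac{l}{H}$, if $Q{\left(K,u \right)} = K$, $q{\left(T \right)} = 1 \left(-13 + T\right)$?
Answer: $\frac{11229759}{6872} \approx 1634.1$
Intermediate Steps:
$q{\left(T \right)} = -13 + T$
$H = \frac{27488}{46213}$ ($H = \frac{\left(-13 - 143\right) - 302212}{-391073 - 117270} = \frac{-156 - 302212}{-508343} = \left(-302368\right) \left(- \frac{1}{508343}\right) = \frac{27488}{46213} \approx 0.59481$)
$l = 972$ ($l = \left(-1\right) \left(-972\right) = 972$)
$\frac{l}{H} = \frac{972}{\frac{27488}{46213}} = 972 \cdot \frac{46213}{27488} = \frac{11229759}{6872}$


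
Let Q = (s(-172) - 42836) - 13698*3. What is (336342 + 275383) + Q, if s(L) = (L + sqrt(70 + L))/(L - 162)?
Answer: 88141851/167 - I*sqrt(102)/334 ≈ 5.278e+5 - 0.030238*I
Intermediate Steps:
s(L) = (L + sqrt(70 + L))/(-162 + L)
Q = -14016224/167 - I*sqrt(102)/334 (Q = ((-172 + sqrt(70 - 172))/(-162 - 172) - 42836) - 13698*3 = ((-172 + sqrt(-102))/(-334) - 42836) - 41094 = (-(-172 + I*sqrt(102))/334 - 42836) - 41094 = ((86/167 - I*sqrt(102)/334) - 42836) - 41094 = (-7153526/167 - I*sqrt(102)/334) - 41094 = -14016224/167 - I*sqrt(102)/334 ≈ -83930.0 - 0.030238*I)
(336342 + 275383) + Q = (336342 + 275383) + (-14016224/167 - I*sqrt(102)/334) = 611725 + (-14016224/167 - I*sqrt(102)/334) = 88141851/167 - I*sqrt(102)/334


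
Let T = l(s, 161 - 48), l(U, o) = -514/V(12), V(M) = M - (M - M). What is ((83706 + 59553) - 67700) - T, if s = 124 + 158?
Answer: 453611/6 ≈ 75602.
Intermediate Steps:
V(M) = M (V(M) = M - 1*0 = M + 0 = M)
s = 282
l(U, o) = -257/6 (l(U, o) = -514/12 = -514*1/12 = -257/6)
T = -257/6 ≈ -42.833
((83706 + 59553) - 67700) - T = ((83706 + 59553) - 67700) - 1*(-257/6) = (143259 - 67700) + 257/6 = 75559 + 257/6 = 453611/6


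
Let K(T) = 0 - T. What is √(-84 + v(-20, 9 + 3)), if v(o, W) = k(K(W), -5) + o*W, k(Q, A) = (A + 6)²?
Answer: I*√323 ≈ 17.972*I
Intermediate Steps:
K(T) = -T
k(Q, A) = (6 + A)²
v(o, W) = 1 + W*o (v(o, W) = (6 - 5)² + o*W = 1² + W*o = 1 + W*o)
√(-84 + v(-20, 9 + 3)) = √(-84 + (1 + (9 + 3)*(-20))) = √(-84 + (1 + 12*(-20))) = √(-84 + (1 - 240)) = √(-84 - 239) = √(-323) = I*√323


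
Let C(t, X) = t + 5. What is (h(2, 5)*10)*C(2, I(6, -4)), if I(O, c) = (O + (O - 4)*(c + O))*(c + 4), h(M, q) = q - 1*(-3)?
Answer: 560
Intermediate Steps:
h(M, q) = 3 + q (h(M, q) = q + 3 = 3 + q)
I(O, c) = (4 + c)*(O + (-4 + O)*(O + c)) (I(O, c) = (O + (-4 + O)*(O + c))*(4 + c) = (4 + c)*(O + (-4 + O)*(O + c)))
C(t, X) = 5 + t
(h(2, 5)*10)*C(2, I(6, -4)) = ((3 + 5)*10)*(5 + 2) = (8*10)*7 = 80*7 = 560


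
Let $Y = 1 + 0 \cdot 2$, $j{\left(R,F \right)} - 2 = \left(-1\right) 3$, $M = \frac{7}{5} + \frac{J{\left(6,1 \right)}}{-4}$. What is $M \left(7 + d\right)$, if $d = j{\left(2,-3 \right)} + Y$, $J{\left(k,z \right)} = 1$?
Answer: $\frac{161}{20} \approx 8.05$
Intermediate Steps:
$M = \frac{23}{20}$ ($M = \frac{7}{5} + 1 \frac{1}{-4} = 7 \cdot \frac{1}{5} + 1 \left(- \frac{1}{4}\right) = \frac{7}{5} - \frac{1}{4} = \frac{23}{20} \approx 1.15$)
$j{\left(R,F \right)} = -1$ ($j{\left(R,F \right)} = 2 - 3 = -1$)
$Y = 1$ ($Y = 1 + 0 = 1$)
$d = 0$ ($d = -1 + 1 = 0$)
$M \left(7 + d\right) = \frac{23 \left(7 + 0\right)}{20} = \frac{23}{20} \cdot 7 = \frac{161}{20}$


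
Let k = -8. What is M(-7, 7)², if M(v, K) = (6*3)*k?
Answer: 20736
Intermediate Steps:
M(v, K) = -144 (M(v, K) = (6*3)*(-8) = 18*(-8) = -144)
M(-7, 7)² = (-144)² = 20736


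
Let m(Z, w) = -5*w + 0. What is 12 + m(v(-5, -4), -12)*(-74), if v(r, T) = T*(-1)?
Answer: -4428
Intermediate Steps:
v(r, T) = -T
m(Z, w) = -5*w
12 + m(v(-5, -4), -12)*(-74) = 12 - 5*(-12)*(-74) = 12 + 60*(-74) = 12 - 4440 = -4428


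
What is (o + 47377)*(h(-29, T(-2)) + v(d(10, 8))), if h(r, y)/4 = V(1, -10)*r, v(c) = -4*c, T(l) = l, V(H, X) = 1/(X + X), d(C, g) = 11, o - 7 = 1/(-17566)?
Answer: -158978342513/87830 ≈ -1.8101e+6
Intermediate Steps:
o = 122961/17566 (o = 7 + 1/(-17566) = 7 - 1/17566 = 122961/17566 ≈ 6.9999)
V(H, X) = 1/(2*X)
h(r, y) = -r/5 (h(r, y) = 4*(((1/2)/(-10))*r) = 4*(((1/2)*(-1/10))*r) = 4*(-r/20) = -r/5)
(o + 47377)*(h(-29, T(-2)) + v(d(10, 8))) = (122961/17566 + 47377)*(-1/5*(-29) - 4*11) = 832347343*(29/5 - 44)/17566 = (832347343/17566)*(-191/5) = -158978342513/87830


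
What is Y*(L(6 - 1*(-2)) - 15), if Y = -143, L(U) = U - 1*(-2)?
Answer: 715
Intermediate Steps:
L(U) = 2 + U (L(U) = U + 2 = 2 + U)
Y*(L(6 - 1*(-2)) - 15) = -143*((2 + (6 - 1*(-2))) - 15) = -143*((2 + (6 + 2)) - 15) = -143*((2 + 8) - 15) = -143*(10 - 15) = -143*(-5) = 715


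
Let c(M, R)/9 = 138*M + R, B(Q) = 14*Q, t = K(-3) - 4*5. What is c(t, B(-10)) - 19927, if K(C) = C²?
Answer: -34849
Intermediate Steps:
t = -11 (t = (-3)² - 4*5 = 9 - 20 = -11)
c(M, R) = 9*R + 1242*M (c(M, R) = 9*(138*M + R) = 9*(R + 138*M) = 9*R + 1242*M)
c(t, B(-10)) - 19927 = (9*(14*(-10)) + 1242*(-11)) - 19927 = (9*(-140) - 13662) - 19927 = (-1260 - 13662) - 19927 = -14922 - 19927 = -34849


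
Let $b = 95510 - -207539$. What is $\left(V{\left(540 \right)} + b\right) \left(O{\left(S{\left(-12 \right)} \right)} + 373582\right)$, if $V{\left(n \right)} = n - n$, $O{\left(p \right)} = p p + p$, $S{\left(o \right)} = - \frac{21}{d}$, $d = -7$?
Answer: $113217288106$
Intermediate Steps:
$S{\left(o \right)} = 3$ ($S{\left(o \right)} = - \frac{21}{-7} = \left(-21\right) \left(- \frac{1}{7}\right) = 3$)
$O{\left(p \right)} = p + p^{2}$ ($O{\left(p \right)} = p^{2} + p = p + p^{2}$)
$V{\left(n \right)} = 0$
$b = 303049$ ($b = 95510 + 207539 = 303049$)
$\left(V{\left(540 \right)} + b\right) \left(O{\left(S{\left(-12 \right)} \right)} + 373582\right) = \left(0 + 303049\right) \left(3 \left(1 + 3\right) + 373582\right) = 303049 \left(3 \cdot 4 + 373582\right) = 303049 \left(12 + 373582\right) = 303049 \cdot 373594 = 113217288106$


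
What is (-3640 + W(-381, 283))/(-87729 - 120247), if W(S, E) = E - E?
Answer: 455/25997 ≈ 0.017502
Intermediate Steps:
W(S, E) = 0
(-3640 + W(-381, 283))/(-87729 - 120247) = (-3640 + 0)/(-87729 - 120247) = -3640/(-207976) = -3640*(-1/207976) = 455/25997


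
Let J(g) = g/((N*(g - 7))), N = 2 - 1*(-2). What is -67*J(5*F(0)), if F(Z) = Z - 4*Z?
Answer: 0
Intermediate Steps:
N = 4 (N = 2 + 2 = 4)
F(Z) = -3*Z
J(g) = g/(-28 + 4*g) (J(g) = g/((4*(g - 7))) = g/((4*(-7 + g))) = g/(-28 + 4*g))
-67*J(5*F(0)) = -67*5*(-3*0)/(4*(-7 + 5*(-3*0))) = -67*5*0/(4*(-7 + 5*0)) = -67*0/(4*(-7 + 0)) = -67*0/(4*(-7)) = -67*0*(-1)/(4*7) = -67*0 = 0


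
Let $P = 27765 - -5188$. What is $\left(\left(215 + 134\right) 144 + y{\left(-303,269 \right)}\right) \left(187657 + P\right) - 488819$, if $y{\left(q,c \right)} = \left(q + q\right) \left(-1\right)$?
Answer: $11220177001$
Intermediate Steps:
$y{\left(q,c \right)} = - 2 q$ ($y{\left(q,c \right)} = 2 q \left(-1\right) = - 2 q$)
$P = 32953$ ($P = 27765 + 5188 = 32953$)
$\left(\left(215 + 134\right) 144 + y{\left(-303,269 \right)}\right) \left(187657 + P\right) - 488819 = \left(\left(215 + 134\right) 144 - -606\right) \left(187657 + 32953\right) - 488819 = \left(349 \cdot 144 + 606\right) 220610 - 488819 = \left(50256 + 606\right) 220610 - 488819 = 50862 \cdot 220610 - 488819 = 11220665820 - 488819 = 11220177001$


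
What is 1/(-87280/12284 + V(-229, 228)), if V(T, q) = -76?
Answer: -3071/255216 ≈ -0.012033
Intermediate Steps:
1/(-87280/12284 + V(-229, 228)) = 1/(-87280/12284 - 76) = 1/(-87280*1/12284 - 76) = 1/(-21820/3071 - 76) = 1/(-255216/3071) = -3071/255216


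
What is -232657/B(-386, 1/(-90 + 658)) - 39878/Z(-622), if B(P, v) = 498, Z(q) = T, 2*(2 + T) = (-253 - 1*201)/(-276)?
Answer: 5405537819/161850 ≈ 33398.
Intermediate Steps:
T = -325/276 (T = -2 + ((-253 - 1*201)/(-276))/2 = -2 + ((-253 - 201)*(-1/276))/2 = -2 + (-454*(-1/276))/2 = -2 + (1/2)*(227/138) = -2 + 227/276 = -325/276 ≈ -1.1775)
Z(q) = -325/276
-232657/B(-386, 1/(-90 + 658)) - 39878/Z(-622) = -232657/498 - 39878/(-325/276) = -232657*1/498 - 39878*(-276/325) = -232657/498 + 11006328/325 = 5405537819/161850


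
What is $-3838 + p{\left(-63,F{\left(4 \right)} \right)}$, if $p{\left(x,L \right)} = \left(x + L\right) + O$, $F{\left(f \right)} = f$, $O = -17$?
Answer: $-3914$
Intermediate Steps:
$p{\left(x,L \right)} = -17 + L + x$ ($p{\left(x,L \right)} = \left(x + L\right) - 17 = \left(L + x\right) - 17 = -17 + L + x$)
$-3838 + p{\left(-63,F{\left(4 \right)} \right)} = -3838 - 76 = -3914$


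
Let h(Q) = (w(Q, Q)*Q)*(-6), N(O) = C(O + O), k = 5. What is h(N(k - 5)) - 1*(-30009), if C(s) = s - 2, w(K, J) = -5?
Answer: 29949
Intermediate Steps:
C(s) = -2 + s
N(O) = -2 + 2*O (N(O) = -2 + (O + O) = -2 + 2*O)
h(Q) = 30*Q (h(Q) = -5*Q*(-6) = 30*Q)
h(N(k - 5)) - 1*(-30009) = 30*(-2 + 2*(5 - 5)) - 1*(-30009) = 30*(-2 + 2*0) + 30009 = 30*(-2 + 0) + 30009 = 30*(-2) + 30009 = -60 + 30009 = 29949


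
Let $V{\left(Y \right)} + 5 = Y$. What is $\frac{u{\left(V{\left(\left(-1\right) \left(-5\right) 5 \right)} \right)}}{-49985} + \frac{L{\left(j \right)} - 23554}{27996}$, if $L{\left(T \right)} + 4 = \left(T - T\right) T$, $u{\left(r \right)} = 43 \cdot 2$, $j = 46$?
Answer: $- \frac{589977143}{699690030} \approx -0.8432$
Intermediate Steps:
$V{\left(Y \right)} = -5 + Y$
$u{\left(r \right)} = 86$
$L{\left(T \right)} = -4$ ($L{\left(T \right)} = -4 + \left(T - T\right) T = -4 + 0 T = -4 + 0 = -4$)
$\frac{u{\left(V{\left(\left(-1\right) \left(-5\right) 5 \right)} \right)}}{-49985} + \frac{L{\left(j \right)} - 23554}{27996} = \frac{86}{-49985} + \frac{-4 - 23554}{27996} = 86 \left(- \frac{1}{49985}\right) + \left(-4 - 23554\right) \frac{1}{27996} = - \frac{86}{49985} - \frac{11779}{13998} = - \frac{589977143}{699690030}$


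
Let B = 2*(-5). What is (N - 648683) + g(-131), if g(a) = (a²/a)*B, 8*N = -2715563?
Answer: -7894547/8 ≈ -9.8682e+5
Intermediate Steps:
N = -2715563/8 (N = (⅛)*(-2715563) = -2715563/8 ≈ -3.3945e+5)
B = -10
g(a) = -10*a (g(a) = (a²/a)*(-10) = a*(-10) = -10*a)
(N - 648683) + g(-131) = (-2715563/8 - 648683) - 10*(-131) = -7905027/8 + 1310 = -7894547/8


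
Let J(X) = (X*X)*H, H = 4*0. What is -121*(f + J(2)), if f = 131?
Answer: -15851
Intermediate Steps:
H = 0
J(X) = 0 (J(X) = (X*X)*0 = X**2*0 = 0)
-121*(f + J(2)) = -121*(131 + 0) = -121*131 = -15851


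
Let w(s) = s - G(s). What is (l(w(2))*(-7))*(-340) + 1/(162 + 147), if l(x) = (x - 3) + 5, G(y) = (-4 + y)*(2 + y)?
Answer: 8825041/309 ≈ 28560.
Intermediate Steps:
w(s) = 8 - s² + 3*s (w(s) = s - (-8 + s² - 2*s) = s + (8 - s² + 2*s) = 8 - s² + 3*s)
l(x) = 2 + x (l(x) = (-3 + x) + 5 = 2 + x)
(l(w(2))*(-7))*(-340) + 1/(162 + 147) = ((2 + (8 - 1*2² + 3*2))*(-7))*(-340) + 1/(162 + 147) = ((2 + (8 - 1*4 + 6))*(-7))*(-340) + 1/309 = ((2 + (8 - 4 + 6))*(-7))*(-340) + 1/309 = ((2 + 10)*(-7))*(-340) + 1/309 = (12*(-7))*(-340) + 1/309 = -84*(-340) + 1/309 = 28560 + 1/309 = 8825041/309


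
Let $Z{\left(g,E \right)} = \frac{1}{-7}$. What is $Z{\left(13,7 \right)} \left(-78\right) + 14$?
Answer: $\frac{176}{7} \approx 25.143$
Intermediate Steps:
$Z{\left(g,E \right)} = - \frac{1}{7}$
$Z{\left(13,7 \right)} \left(-78\right) + 14 = \left(- \frac{1}{7}\right) \left(-78\right) + 14 = \frac{78}{7} + 14 = \frac{176}{7}$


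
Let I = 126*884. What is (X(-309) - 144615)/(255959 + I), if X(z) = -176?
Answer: -144791/367343 ≈ -0.39416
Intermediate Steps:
I = 111384
(X(-309) - 144615)/(255959 + I) = (-176 - 144615)/(255959 + 111384) = -144791/367343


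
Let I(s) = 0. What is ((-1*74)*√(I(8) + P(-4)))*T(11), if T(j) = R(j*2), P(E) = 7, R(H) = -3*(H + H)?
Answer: 9768*√7 ≈ 25844.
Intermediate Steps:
R(H) = -6*H
T(j) = -12*j (T(j) = -6*j*2 = -12*j)
((-1*74)*√(I(8) + P(-4)))*T(11) = ((-1*74)*√(0 + 7))*(-12*11) = -74*√7*(-132) = 9768*√7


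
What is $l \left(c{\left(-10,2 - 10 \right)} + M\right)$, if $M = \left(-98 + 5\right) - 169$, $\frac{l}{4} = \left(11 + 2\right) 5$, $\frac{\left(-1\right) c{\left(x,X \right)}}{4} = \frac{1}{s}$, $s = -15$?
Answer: $- \frac{204152}{3} \approx -68051.0$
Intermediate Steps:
$c{\left(x,X \right)} = \frac{4}{15}$ ($c{\left(x,X \right)} = - \frac{4}{-15} = \left(-4\right) \left(- \frac{1}{15}\right) = \frac{4}{15}$)
$l = 260$ ($l = 4 \left(11 + 2\right) 5 = 4 \cdot 13 \cdot 5 = 4 \cdot 65 = 260$)
$M = -262$ ($M = -93 - 169 = -262$)
$l \left(c{\left(-10,2 - 10 \right)} + M\right) = 260 \left(\frac{4}{15} - 262\right) = 260 \left(- \frac{3926}{15}\right) = - \frac{204152}{3}$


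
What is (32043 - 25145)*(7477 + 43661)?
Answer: 352749924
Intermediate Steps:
(32043 - 25145)*(7477 + 43661) = 6898*51138 = 352749924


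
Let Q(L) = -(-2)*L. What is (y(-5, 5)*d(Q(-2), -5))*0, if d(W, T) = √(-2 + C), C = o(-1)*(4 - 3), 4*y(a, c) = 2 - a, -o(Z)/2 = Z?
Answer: 0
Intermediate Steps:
o(Z) = -2*Z
y(a, c) = ½ - a/4 (y(a, c) = (2 - a)/4 = ½ - a/4)
C = 2 (C = (-2*(-1))*(4 - 3) = 2*1 = 2)
Q(L) = 2*L
d(W, T) = 0 (d(W, T) = √(-2 + 2) = √0 = 0)
(y(-5, 5)*d(Q(-2), -5))*0 = ((½ - ¼*(-5))*0)*0 = ((½ + 5/4)*0)*0 = ((7/4)*0)*0 = 0*0 = 0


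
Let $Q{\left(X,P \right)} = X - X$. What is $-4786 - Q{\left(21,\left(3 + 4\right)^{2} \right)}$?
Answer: $-4786$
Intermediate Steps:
$Q{\left(X,P \right)} = 0$
$-4786 - Q{\left(21,\left(3 + 4\right)^{2} \right)} = -4786 - 0 = -4786 + 0 = -4786$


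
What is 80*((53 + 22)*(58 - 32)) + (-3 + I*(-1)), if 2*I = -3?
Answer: 311997/2 ≈ 1.5600e+5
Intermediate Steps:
I = -3/2 (I = (½)*(-3) = -3/2 ≈ -1.5000)
80*((53 + 22)*(58 - 32)) + (-3 + I*(-1)) = 80*((53 + 22)*(58 - 32)) + (-3 - 3/2*(-1)) = 80*(75*26) + (-3 + 3/2) = 80*1950 - 3/2 = 156000 - 3/2 = 311997/2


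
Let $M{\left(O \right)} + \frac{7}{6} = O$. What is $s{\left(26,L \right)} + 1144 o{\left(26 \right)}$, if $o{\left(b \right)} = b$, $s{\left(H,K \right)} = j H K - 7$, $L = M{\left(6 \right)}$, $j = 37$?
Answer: $\frac{103160}{3} \approx 34387.0$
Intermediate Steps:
$M{\left(O \right)} = - \frac{7}{6} + O$
$L = \frac{29}{6}$ ($L = - \frac{7}{6} + 6 = \frac{29}{6} \approx 4.8333$)
$s{\left(H,K \right)} = -7 + 37 H K$ ($s{\left(H,K \right)} = 37 H K - 7 = -7 + 37 H K$)
$s{\left(26,L \right)} + 1144 o{\left(26 \right)} = \left(-7 + 37 \cdot 26 \cdot \frac{29}{6}\right) + 1144 \cdot 26 = \left(-7 + \frac{13949}{3}\right) + 29744 = \frac{13928}{3} + 29744 = \frac{103160}{3}$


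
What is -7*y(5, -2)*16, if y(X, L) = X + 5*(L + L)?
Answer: 1680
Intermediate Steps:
y(X, L) = X + 10*L (y(X, L) = X + 5*(2*L) = X + 10*L)
-7*y(5, -2)*16 = -7*(5 + 10*(-2))*16 = -7*(5 - 20)*16 = -7*(-15)*16 = 105*16 = 1680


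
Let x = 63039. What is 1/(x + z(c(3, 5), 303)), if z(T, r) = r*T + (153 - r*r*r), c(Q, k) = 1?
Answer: -1/27754632 ≈ -3.6030e-8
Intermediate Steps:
z(T, r) = 153 - r**3 + T*r (z(T, r) = T*r + (153 - r**2*r) = T*r + (153 - r**3) = 153 - r**3 + T*r)
1/(x + z(c(3, 5), 303)) = 1/(63039 + (153 - 1*303**3 + 1*303)) = 1/(63039 + (153 - 1*27818127 + 303)) = 1/(63039 + (153 - 27818127 + 303)) = 1/(63039 - 27817671) = 1/(-27754632) = -1/27754632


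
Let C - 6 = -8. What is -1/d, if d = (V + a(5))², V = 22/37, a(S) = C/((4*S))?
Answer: -136900/33489 ≈ -4.0879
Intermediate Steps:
C = -2 (C = 6 - 8 = -2)
a(S) = -1/(2*S) (a(S) = -2*1/(4*S) = -1/(2*S))
V = 22/37 (V = 22*(1/37) = 22/37 ≈ 0.59459)
d = 33489/136900 (d = (22/37 - ½/5)² = (22/37 - ½*⅕)² = (22/37 - ⅒)² = (183/370)² = 33489/136900 ≈ 0.24462)
-1/d = -1/33489/136900 = -1*136900/33489 = -136900/33489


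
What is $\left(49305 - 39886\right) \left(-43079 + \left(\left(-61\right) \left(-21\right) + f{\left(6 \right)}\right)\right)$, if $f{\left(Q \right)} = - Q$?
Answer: $-393751876$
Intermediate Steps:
$\left(49305 - 39886\right) \left(-43079 + \left(\left(-61\right) \left(-21\right) + f{\left(6 \right)}\right)\right) = \left(49305 - 39886\right) \left(-43079 - -1275\right) = 9419 \left(-43079 + \left(1281 - 6\right)\right) = 9419 \left(-43079 + 1275\right) = 9419 \left(-41804\right) = -393751876$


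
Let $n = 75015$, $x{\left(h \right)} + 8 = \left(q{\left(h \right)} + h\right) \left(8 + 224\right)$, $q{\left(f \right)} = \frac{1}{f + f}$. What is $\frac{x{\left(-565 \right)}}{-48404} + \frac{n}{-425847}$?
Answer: $\frac{2457396541016}{970514539685} \approx 2.5321$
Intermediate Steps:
$q{\left(f \right)} = \frac{1}{2 f}$
$x{\left(h \right)} = -8 + \frac{116}{h} + 232 h$ ($x{\left(h \right)} = -8 + \left(\frac{1}{2 h} + h\right) \left(8 + 224\right) = -8 + \left(h + \frac{1}{2 h}\right) 232 = -8 + \left(\frac{116}{h} + 232 h\right) = -8 + \frac{116}{h} + 232 h$)
$\frac{x{\left(-565 \right)}}{-48404} + \frac{n}{-425847} = \frac{-8 + \frac{116}{-565} + 232 \left(-565\right)}{-48404} + \frac{75015}{-425847} = \left(-8 + 116 \left(- \frac{1}{565}\right) - 131080\right) \left(- \frac{1}{48404}\right) + 75015 \left(- \frac{1}{425847}\right) = \left(-8 - \frac{116}{565} - 131080\right) \left(- \frac{1}{48404}\right) - \frac{25005}{141949} = \left(- \frac{74064836}{565}\right) \left(- \frac{1}{48404}\right) - \frac{25005}{141949} = \frac{18516209}{6837065} - \frac{25005}{141949} = \frac{2457396541016}{970514539685}$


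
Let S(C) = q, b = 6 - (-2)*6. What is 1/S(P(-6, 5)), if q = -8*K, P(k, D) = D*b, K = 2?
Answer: -1/16 ≈ -0.062500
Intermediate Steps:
b = 18 (b = 6 - 1*(-12) = 6 + 12 = 18)
P(k, D) = 18*D (P(k, D) = D*18 = 18*D)
q = -16 (q = -8*2 = -16)
S(C) = -16
1/S(P(-6, 5)) = 1/(-16) = -1/16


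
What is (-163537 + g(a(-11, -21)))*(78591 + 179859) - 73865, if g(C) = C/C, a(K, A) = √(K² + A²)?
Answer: -42265953065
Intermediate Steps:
a(K, A) = √(A² + K²)
g(C) = 1
(-163537 + g(a(-11, -21)))*(78591 + 179859) - 73865 = (-163537 + 1)*(78591 + 179859) - 73865 = -163536*258450 - 73865 = -42265879200 - 73865 = -42265953065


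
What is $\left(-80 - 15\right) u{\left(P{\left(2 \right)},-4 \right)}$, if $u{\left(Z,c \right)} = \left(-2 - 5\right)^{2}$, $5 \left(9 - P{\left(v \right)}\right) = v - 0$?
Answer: $-4655$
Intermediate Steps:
$P{\left(v \right)} = 9 - \frac{v}{5}$ ($P{\left(v \right)} = 9 - \frac{v - 0}{5} = 9 - \frac{v + 0}{5} = 9 - \frac{v}{5}$)
$u{\left(Z,c \right)} = 49$ ($u{\left(Z,c \right)} = \left(-7\right)^{2} = 49$)
$\left(-80 - 15\right) u{\left(P{\left(2 \right)},-4 \right)} = \left(-80 - 15\right) 49 = \left(-95\right) 49 = -4655$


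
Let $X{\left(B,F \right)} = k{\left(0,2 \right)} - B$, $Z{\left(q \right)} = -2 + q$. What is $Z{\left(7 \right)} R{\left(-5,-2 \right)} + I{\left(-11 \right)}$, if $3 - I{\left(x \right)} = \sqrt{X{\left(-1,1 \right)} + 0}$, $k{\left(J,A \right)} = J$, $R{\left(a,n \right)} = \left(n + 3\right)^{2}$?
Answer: $7$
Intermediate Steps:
$R{\left(a,n \right)} = \left(3 + n\right)^{2}$
$X{\left(B,F \right)} = - B$ ($X{\left(B,F \right)} = 0 - B = - B$)
$I{\left(x \right)} = 2$ ($I{\left(x \right)} = 3 - \sqrt{\left(-1\right) \left(-1\right) + 0} = 3 - \sqrt{1 + 0} = 3 - \sqrt{1} = 3 - 1 = 2$)
$Z{\left(7 \right)} R{\left(-5,-2 \right)} + I{\left(-11 \right)} = \left(-2 + 7\right) \left(3 - 2\right)^{2} + 2 = 5 \cdot 1^{2} + 2 = 5 \cdot 1 + 2 = 5 + 2 = 7$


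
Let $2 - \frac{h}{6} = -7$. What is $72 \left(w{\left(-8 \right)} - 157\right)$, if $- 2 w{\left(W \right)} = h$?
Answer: $-13248$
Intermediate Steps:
$h = 54$ ($h = 12 - -42 = 12 + 42 = 54$)
$w{\left(W \right)} = -27$ ($w{\left(W \right)} = \left(- \frac{1}{2}\right) 54 = -27$)
$72 \left(w{\left(-8 \right)} - 157\right) = 72 \left(-27 - 157\right) = 72 \left(-184\right) = -13248$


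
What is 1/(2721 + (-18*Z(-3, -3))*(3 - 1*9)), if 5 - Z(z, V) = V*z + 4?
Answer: 1/1857 ≈ 0.00053850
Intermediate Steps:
Z(z, V) = 1 - V*z (Z(z, V) = 5 - (V*z + 4) = 5 - (4 + V*z) = 5 + (-4 - V*z) = 1 - V*z)
1/(2721 + (-18*Z(-3, -3))*(3 - 1*9)) = 1/(2721 + (-18*(1 - 1*(-3)*(-3)))*(3 - 1*9)) = 1/(2721 + (-18*(1 - 9))*(3 - 9)) = 1/(2721 - 18*(-8)*(-6)) = 1/(2721 + 144*(-6)) = 1/(2721 - 864) = 1/1857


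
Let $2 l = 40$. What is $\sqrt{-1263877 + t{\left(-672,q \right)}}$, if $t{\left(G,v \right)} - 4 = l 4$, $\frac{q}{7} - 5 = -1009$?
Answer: $i \sqrt{1263793} \approx 1124.2 i$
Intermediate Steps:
$l = 20$ ($l = \frac{1}{2} \cdot 40 = 20$)
$q = -7028$ ($q = 35 + 7 \left(-1009\right) = 35 - 7063 = -7028$)
$t{\left(G,v \right)} = 84$ ($t{\left(G,v \right)} = 4 + 20 \cdot 4 = 4 + 80 = 84$)
$\sqrt{-1263877 + t{\left(-672,q \right)}} = \sqrt{-1263877 + 84} = \sqrt{-1263793} = i \sqrt{1263793}$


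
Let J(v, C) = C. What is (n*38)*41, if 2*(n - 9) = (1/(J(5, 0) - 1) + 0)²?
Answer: 14801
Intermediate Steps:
n = 19/2 (n = 9 + (1/(0 - 1) + 0)²/2 = 9 + (1/(-1) + 0)²/2 = 9 + (-1 + 0)²/2 = 9 + (½)*(-1)² = 9 + (½)*1 = 9 + ½ = 19/2 ≈ 9.5000)
(n*38)*41 = ((19/2)*38)*41 = 361*41 = 14801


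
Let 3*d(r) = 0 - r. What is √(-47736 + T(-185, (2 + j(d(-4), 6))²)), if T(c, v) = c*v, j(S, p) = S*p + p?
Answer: 2*I*√23774 ≈ 308.38*I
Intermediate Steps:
d(r) = -r/3 (d(r) = (0 - r)/3 = (-r)/3 = -r/3)
j(S, p) = p + S*p
√(-47736 + T(-185, (2 + j(d(-4), 6))²)) = √(-47736 - 185*(2 + 6*(1 - ⅓*(-4)))²) = √(-47736 - 185*(2 + 6*(1 + 4/3))²) = √(-47736 - 185*(2 + 6*(7/3))²) = √(-47736 - 185*(2 + 14)²) = √(-47736 - 185*16²) = √(-47736 - 185*256) = √(-47736 - 47360) = √(-95096) = 2*I*√23774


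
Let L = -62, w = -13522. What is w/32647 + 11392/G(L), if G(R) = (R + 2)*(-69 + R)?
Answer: 66407926/64151355 ≈ 1.0352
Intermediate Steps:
G(R) = (-69 + R)*(2 + R) (G(R) = (2 + R)*(-69 + R) = (-69 + R)*(2 + R))
w/32647 + 11392/G(L) = -13522/32647 + 11392/(-138 + (-62)**2 - 67*(-62)) = -13522*1/32647 + 11392/(-138 + 3844 + 4154) = -13522/32647 + 11392/7860 = -13522/32647 + 11392*(1/7860) = -13522/32647 + 2848/1965 = 66407926/64151355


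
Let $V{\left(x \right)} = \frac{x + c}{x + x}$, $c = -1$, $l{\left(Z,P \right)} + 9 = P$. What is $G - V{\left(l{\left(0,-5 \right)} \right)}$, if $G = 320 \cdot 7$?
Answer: $\frac{62705}{28} \approx 2239.5$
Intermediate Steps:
$l{\left(Z,P \right)} = -9 + P$
$V{\left(x \right)} = \frac{-1 + x}{2 x}$ ($V{\left(x \right)} = \frac{x - 1}{x + x} = \frac{-1 + x}{2 x}$)
$G = 2240$
$G - V{\left(l{\left(0,-5 \right)} \right)} = 2240 - \frac{-1 - 14}{2 \left(-9 - 5\right)} = 2240 - \frac{-1 - 14}{2 \left(-14\right)} = 2240 - \frac{1}{2} \left(- \frac{1}{14}\right) \left(-15\right) = 2240 - \frac{15}{28} = \frac{62705}{28}$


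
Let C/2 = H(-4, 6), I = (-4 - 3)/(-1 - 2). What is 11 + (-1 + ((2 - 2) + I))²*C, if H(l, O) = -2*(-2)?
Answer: 227/9 ≈ 25.222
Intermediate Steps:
I = 7/3 (I = -7/(-3) = -7*(-⅓) = 7/3 ≈ 2.3333)
H(l, O) = 4
C = 8 (C = 2*4 = 8)
11 + (-1 + ((2 - 2) + I))²*C = 11 + (-1 + ((2 - 2) + 7/3))²*8 = 11 + (-1 + (0 + 7/3))²*8 = 11 + (-1 + 7/3)²*8 = 11 + (4/3)²*8 = 11 + (16/9)*8 = 11 + 128/9 = 227/9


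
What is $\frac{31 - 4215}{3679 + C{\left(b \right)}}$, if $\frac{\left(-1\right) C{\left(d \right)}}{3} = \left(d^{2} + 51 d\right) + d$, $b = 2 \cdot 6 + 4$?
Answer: $- \frac{4184}{415} \approx -10.082$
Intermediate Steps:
$b = 16$ ($b = 12 + 4 = 16$)
$C{\left(d \right)} = - 156 d - 3 d^{2}$ ($C{\left(d \right)} = - 3 \left(\left(d^{2} + 51 d\right) + d\right) = - 3 \left(d^{2} + 52 d\right) = - 156 d - 3 d^{2}$)
$\frac{31 - 4215}{3679 + C{\left(b \right)}} = \frac{31 - 4215}{3679 - 48 \left(52 + 16\right)} = - \frac{4184}{3679 - 48 \cdot 68} = - \frac{4184}{3679 - 3264} = - \frac{4184}{415}$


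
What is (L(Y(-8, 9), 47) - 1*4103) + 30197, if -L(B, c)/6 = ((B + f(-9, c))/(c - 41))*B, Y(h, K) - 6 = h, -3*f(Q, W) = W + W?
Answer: 78082/3 ≈ 26027.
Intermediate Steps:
f(Q, W) = -2*W/3 (f(Q, W) = -(W + W)/3 = -2*W/3)
Y(h, K) = 6 + h
L(B, c) = -6*B*(B - 2*c/3)/(-41 + c) (L(B, c) = -6*(B - 2*c/3)/(c - 41)*B = -6*(B - 2*c/3)/(-41 + c)*B = -6*B*(B - 2*c/3)/(-41 + c))
(L(Y(-8, 9), 47) - 1*4103) + 30197 = (2*(6 - 8)*(-3*(6 - 8) + 2*47)/(-41 + 47) - 1*4103) + 30197 = (2*(-2)*(-3*(-2) + 94)/6 - 4103) + 30197 = (2*(-2)*(⅙)*(6 + 94) - 4103) + 30197 = (2*(-2)*(⅙)*100 - 4103) + 30197 = (-200/3 - 4103) + 30197 = -12509/3 + 30197 = 78082/3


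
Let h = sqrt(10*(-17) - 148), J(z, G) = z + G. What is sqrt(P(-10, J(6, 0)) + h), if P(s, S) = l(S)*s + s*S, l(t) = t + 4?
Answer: sqrt(-160 + I*sqrt(318)) ≈ 0.7038 + 12.669*I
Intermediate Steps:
J(z, G) = G + z
l(t) = 4 + t
P(s, S) = S*s + s*(4 + S) (P(s, S) = (4 + S)*s + s*S = s*(4 + S) + S*s = S*s + s*(4 + S))
h = I*sqrt(318) (h = sqrt(-170 - 148) = sqrt(-318) = I*sqrt(318) ≈ 17.833*I)
sqrt(P(-10, J(6, 0)) + h) = sqrt(2*(-10)*(2 + (0 + 6)) + I*sqrt(318)) = sqrt(2*(-10)*(2 + 6) + I*sqrt(318)) = sqrt(2*(-10)*8 + I*sqrt(318)) = sqrt(-160 + I*sqrt(318))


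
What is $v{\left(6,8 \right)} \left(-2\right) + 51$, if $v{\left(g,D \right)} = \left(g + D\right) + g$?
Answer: $11$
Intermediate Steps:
$v{\left(g,D \right)} = D + 2 g$ ($v{\left(g,D \right)} = \left(D + g\right) + g = D + 2 g$)
$v{\left(6,8 \right)} \left(-2\right) + 51 = \left(8 + 2 \cdot 6\right) \left(-2\right) + 51 = \left(8 + 12\right) \left(-2\right) + 51 = 20 \left(-2\right) + 51 = -40 + 51 = 11$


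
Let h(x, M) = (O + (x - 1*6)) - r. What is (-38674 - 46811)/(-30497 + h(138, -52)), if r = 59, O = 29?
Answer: 17097/6079 ≈ 2.8125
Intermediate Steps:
h(x, M) = -36 + x (h(x, M) = (29 + (x - 1*6)) - 1*59 = (29 + (x - 6)) - 59 = (29 + (-6 + x)) - 59 = (23 + x) - 59 = -36 + x)
(-38674 - 46811)/(-30497 + h(138, -52)) = (-38674 - 46811)/(-30497 + (-36 + 138)) = -85485/(-30497 + 102) = -85485/(-30395) = -85485*(-1/30395) = 17097/6079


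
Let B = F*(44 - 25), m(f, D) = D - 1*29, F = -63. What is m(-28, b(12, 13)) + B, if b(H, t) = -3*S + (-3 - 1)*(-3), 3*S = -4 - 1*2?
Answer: -1208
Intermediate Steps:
S = -2 (S = (-4 - 1*2)/3 = (-4 - 2)/3 = (⅓)*(-6) = -2)
b(H, t) = 18 (b(H, t) = -3*(-2) + (-3 - 1)*(-3) = 6 - 4*(-3) = 6 + 12 = 18)
m(f, D) = -29 + D (m(f, D) = D - 29 = -29 + D)
B = -1197 (B = -63*(44 - 25) = -63*19 = -1197)
m(-28, b(12, 13)) + B = (-29 + 18) - 1197 = -11 - 1197 = -1208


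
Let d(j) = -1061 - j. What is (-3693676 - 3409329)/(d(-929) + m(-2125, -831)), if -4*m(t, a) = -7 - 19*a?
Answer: 1742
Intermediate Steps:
m(t, a) = 7/4 + 19*a/4 (m(t, a) = -(-7 - 19*a)/4 = 7/4 + 19*a/4)
(-3693676 - 3409329)/(d(-929) + m(-2125, -831)) = (-3693676 - 3409329)/((-1061 - 1*(-929)) + (7/4 + (19/4)*(-831))) = -7103005/((-1061 + 929) + (7/4 - 15789/4)) = -7103005/(-132 - 7891/2) = -7103005/(-8155/2) = -7103005*(-2/8155) = 1742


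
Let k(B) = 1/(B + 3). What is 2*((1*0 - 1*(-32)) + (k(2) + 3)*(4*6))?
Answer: 1088/5 ≈ 217.60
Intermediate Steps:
k(B) = 1/(3 + B)
2*((1*0 - 1*(-32)) + (k(2) + 3)*(4*6)) = 2*((1*0 - 1*(-32)) + (1/(3 + 2) + 3)*(4*6)) = 2*((0 + 32) + (1/5 + 3)*24) = 2*(32 + (⅕ + 3)*24) = 2*(32 + (16/5)*24) = 2*(32 + 384/5) = 2*(544/5) = 1088/5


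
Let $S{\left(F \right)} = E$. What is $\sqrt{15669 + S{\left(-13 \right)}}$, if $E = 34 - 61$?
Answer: $3 \sqrt{1738} \approx 125.07$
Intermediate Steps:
$E = -27$
$S{\left(F \right)} = -27$
$\sqrt{15669 + S{\left(-13 \right)}} = \sqrt{15669 - 27} = \sqrt{15642} = 3 \sqrt{1738}$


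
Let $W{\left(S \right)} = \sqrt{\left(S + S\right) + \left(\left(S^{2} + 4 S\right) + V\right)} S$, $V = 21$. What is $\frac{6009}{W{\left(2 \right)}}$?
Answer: $\frac{6009 \sqrt{37}}{74} \approx 493.94$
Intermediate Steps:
$W{\left(S \right)} = S \sqrt{21 + S^{2} + 6 S}$ ($W{\left(S \right)} = \sqrt{\left(S + S\right) + \left(\left(S^{2} + 4 S\right) + 21\right)} S = \sqrt{2 S + \left(21 + S^{2} + 4 S\right)} S = \sqrt{21 + S^{2} + 6 S} S = S \sqrt{21 + S^{2} + 6 S}$)
$\frac{6009}{W{\left(2 \right)}} = \frac{6009}{2 \sqrt{21 + 2^{2} + 6 \cdot 2}} = \frac{6009}{2 \sqrt{21 + 4 + 12}} = \frac{6009}{2 \sqrt{37}} = 6009 \frac{\sqrt{37}}{74} = \frac{6009 \sqrt{37}}{74}$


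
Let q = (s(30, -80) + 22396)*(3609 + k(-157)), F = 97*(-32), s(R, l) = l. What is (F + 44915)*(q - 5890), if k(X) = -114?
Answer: 3260778427830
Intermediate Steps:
F = -3104
q = 77994420 (q = (-80 + 22396)*(3609 - 114) = 22316*3495 = 77994420)
(F + 44915)*(q - 5890) = (-3104 + 44915)*(77994420 - 5890) = 41811*77988530 = 3260778427830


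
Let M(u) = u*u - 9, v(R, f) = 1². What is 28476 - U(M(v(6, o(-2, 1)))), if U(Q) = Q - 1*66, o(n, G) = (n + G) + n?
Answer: 28550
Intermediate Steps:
o(n, G) = G + 2*n (o(n, G) = (G + n) + n = G + 2*n)
v(R, f) = 1
M(u) = -9 + u² (M(u) = u² - 9 = -9 + u²)
U(Q) = -66 + Q (U(Q) = Q - 66 = -66 + Q)
28476 - U(M(v(6, o(-2, 1)))) = 28476 - (-66 + (-9 + 1²)) = 28476 - (-66 + (-9 + 1)) = 28476 - (-66 - 8) = 28476 - 1*(-74) = 28476 + 74 = 28550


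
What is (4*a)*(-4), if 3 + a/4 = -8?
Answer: 704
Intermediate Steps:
a = -44 (a = -12 + 4*(-8) = -12 - 32 = -44)
(4*a)*(-4) = (4*(-44))*(-4) = -176*(-4) = 704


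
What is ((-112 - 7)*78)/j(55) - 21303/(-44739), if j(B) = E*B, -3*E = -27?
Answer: -4996573/273405 ≈ -18.275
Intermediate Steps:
E = 9 (E = -1/3*(-27) = 9)
j(B) = 9*B
((-112 - 7)*78)/j(55) - 21303/(-44739) = ((-112 - 7)*78)/((9*55)) - 21303/(-44739) = -119*78/495 - 21303*(-1/44739) = -9282*1/495 + 789/1657 = -3094/165 + 789/1657 = -4996573/273405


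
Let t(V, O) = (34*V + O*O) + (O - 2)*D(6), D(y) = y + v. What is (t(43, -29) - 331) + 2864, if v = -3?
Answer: 4743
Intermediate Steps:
D(y) = -3 + y (D(y) = y - 3 = -3 + y)
t(V, O) = -6 + O**2 + 3*O + 34*V (t(V, O) = (34*V + O*O) + (O - 2)*(-3 + 6) = (34*V + O**2) + (-2 + O)*3 = (O**2 + 34*V) + (-6 + 3*O) = -6 + O**2 + 3*O + 34*V)
(t(43, -29) - 331) + 2864 = ((-6 + (-29)**2 + 3*(-29) + 34*43) - 331) + 2864 = ((-6 + 841 - 87 + 1462) - 331) + 2864 = (2210 - 331) + 2864 = 1879 + 2864 = 4743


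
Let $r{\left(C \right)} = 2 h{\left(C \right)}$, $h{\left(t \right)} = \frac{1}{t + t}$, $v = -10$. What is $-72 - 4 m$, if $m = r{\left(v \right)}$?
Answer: $- \frac{358}{5} \approx -71.6$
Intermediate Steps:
$h{\left(t \right)} = \frac{1}{2 t}$
$r{\left(C \right)} = \frac{1}{C}$ ($r{\left(C \right)} = 2 \frac{1}{2 C} = \frac{1}{C}$)
$m = - \frac{1}{10}$ ($m = \frac{1}{-10} = - \frac{1}{10} \approx -0.1$)
$-72 - 4 m = -72 - - \frac{2}{5} = -72 + \frac{2}{5} = - \frac{358}{5}$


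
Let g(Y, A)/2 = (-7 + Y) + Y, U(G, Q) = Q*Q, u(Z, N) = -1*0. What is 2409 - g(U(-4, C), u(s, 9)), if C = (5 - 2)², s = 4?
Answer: 2099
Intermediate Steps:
C = 9 (C = 3² = 9)
u(Z, N) = 0
U(G, Q) = Q²
g(Y, A) = -14 + 4*Y (g(Y, A) = 2*((-7 + Y) + Y) = 2*(-7 + 2*Y) = -14 + 4*Y)
2409 - g(U(-4, C), u(s, 9)) = 2409 - (-14 + 4*9²) = 2409 - (-14 + 4*81) = 2409 - (-14 + 324) = 2409 - 1*310 = 2409 - 310 = 2099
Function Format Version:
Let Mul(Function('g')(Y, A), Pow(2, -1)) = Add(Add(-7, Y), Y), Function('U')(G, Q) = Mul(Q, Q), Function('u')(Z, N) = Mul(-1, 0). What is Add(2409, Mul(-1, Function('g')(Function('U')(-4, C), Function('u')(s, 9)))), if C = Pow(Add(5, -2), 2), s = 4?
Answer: 2099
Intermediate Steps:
C = 9 (C = Pow(3, 2) = 9)
Function('u')(Z, N) = 0
Function('U')(G, Q) = Pow(Q, 2)
Function('g')(Y, A) = Add(-14, Mul(4, Y)) (Function('g')(Y, A) = Mul(2, Add(Add(-7, Y), Y)) = Mul(2, Add(-7, Mul(2, Y))) = Add(-14, Mul(4, Y)))
Add(2409, Mul(-1, Function('g')(Function('U')(-4, C), Function('u')(s, 9)))) = Add(2409, Mul(-1, Add(-14, Mul(4, Pow(9, 2))))) = Add(2409, Mul(-1, Add(-14, Mul(4, 81)))) = Add(2409, Mul(-1, Add(-14, 324))) = Add(2409, Mul(-1, 310)) = Add(2409, -310) = 2099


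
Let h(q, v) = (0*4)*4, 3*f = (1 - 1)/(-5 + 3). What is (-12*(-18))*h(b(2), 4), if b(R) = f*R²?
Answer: 0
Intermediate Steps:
f = 0 (f = ((1 - 1)/(-5 + 3))/3 = (0/(-2))/3 = (0*(-½))/3 = (⅓)*0 = 0)
b(R) = 0 (b(R) = 0*R² = 0)
h(q, v) = 0 (h(q, v) = 0*4 = 0)
(-12*(-18))*h(b(2), 4) = -12*(-18)*0 = 216*0 = 0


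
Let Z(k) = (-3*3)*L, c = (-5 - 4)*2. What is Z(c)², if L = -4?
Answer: 1296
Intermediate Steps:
c = -18 (c = -9*2 = -18)
Z(k) = 36 (Z(k) = -3*3*(-4) = -9*(-4) = 36)
Z(c)² = 36² = 1296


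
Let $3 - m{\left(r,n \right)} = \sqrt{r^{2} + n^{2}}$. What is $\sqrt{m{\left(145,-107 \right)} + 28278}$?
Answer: $\sqrt{28281 - \sqrt{32474}} \approx 167.63$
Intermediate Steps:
$m{\left(r,n \right)} = 3 - \sqrt{n^{2} + r^{2}}$ ($m{\left(r,n \right)} = 3 - \sqrt{r^{2} + n^{2}} = 3 - \sqrt{n^{2} + r^{2}}$)
$\sqrt{m{\left(145,-107 \right)} + 28278} = \sqrt{\left(3 - \sqrt{\left(-107\right)^{2} + 145^{2}}\right) + 28278} = \sqrt{\left(3 - \sqrt{11449 + 21025}\right) + 28278} = \sqrt{\left(3 - \sqrt{32474}\right) + 28278} = \sqrt{28281 - \sqrt{32474}}$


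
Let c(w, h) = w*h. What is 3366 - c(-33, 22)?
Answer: 4092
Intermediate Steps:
c(w, h) = h*w
3366 - c(-33, 22) = 3366 - 22*(-33) = 3366 - 1*(-726) = 3366 + 726 = 4092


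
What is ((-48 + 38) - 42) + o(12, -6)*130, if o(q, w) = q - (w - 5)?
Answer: 2938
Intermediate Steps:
o(q, w) = 5 + q - w (o(q, w) = q - (-5 + w) = q + (5 - w) = 5 + q - w)
((-48 + 38) - 42) + o(12, -6)*130 = ((-48 + 38) - 42) + (5 + 12 - 1*(-6))*130 = (-10 - 42) + (5 + 12 + 6)*130 = -52 + 23*130 = -52 + 2990 = 2938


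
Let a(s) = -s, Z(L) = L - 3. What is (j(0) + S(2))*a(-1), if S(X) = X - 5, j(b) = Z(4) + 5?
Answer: 3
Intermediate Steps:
Z(L) = -3 + L
j(b) = 6 (j(b) = (-3 + 4) + 5 = 1 + 5 = 6)
S(X) = -5 + X
(j(0) + S(2))*a(-1) = (6 + (-5 + 2))*(-1*(-1)) = (6 - 3)*1 = 3*1 = 3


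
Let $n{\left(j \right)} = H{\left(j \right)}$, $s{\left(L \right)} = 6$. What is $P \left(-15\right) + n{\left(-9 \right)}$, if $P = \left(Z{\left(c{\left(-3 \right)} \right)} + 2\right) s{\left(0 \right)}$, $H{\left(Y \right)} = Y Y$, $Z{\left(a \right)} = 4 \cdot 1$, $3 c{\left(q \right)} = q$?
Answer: $-459$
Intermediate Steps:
$c{\left(q \right)} = \frac{q}{3}$
$Z{\left(a \right)} = 4$
$H{\left(Y \right)} = Y^{2}$
$P = 36$ ($P = \left(4 + 2\right) 6 = 6 \cdot 6 = 36$)
$n{\left(j \right)} = j^{2}$
$P \left(-15\right) + n{\left(-9 \right)} = 36 \left(-15\right) + \left(-9\right)^{2} = -540 + 81 = -459$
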